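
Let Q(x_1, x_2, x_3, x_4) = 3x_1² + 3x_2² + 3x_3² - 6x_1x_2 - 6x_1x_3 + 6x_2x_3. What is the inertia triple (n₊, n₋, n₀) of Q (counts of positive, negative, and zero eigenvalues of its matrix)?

(1, 0, 3)

The symmetric matrix is A = [[3, -3, -3, 0], [-3, 3, 3, 0], [-3, 3, 3, 0], [0, 0, 0, 0]].
Symmetric row and column elimination reduces A to a congruent diagonal form with pivots 3, 0, 0, 0.
That gives 1 positive, 3 zero pivots.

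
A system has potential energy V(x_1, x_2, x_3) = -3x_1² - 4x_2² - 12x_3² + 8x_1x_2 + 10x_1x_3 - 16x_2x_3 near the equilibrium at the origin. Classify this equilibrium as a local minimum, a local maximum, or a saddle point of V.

saddle point

The Hessian at the origin is H = [[-6, 8, 10], [8, -8, -16], [10, -16, -24]].
An LDLᵀ factorisation of H has diagonal entries -6, 8/3, -10.
Counting signs: 1 positive, 2 negative.
H is indefinite, so the origin is a saddle point.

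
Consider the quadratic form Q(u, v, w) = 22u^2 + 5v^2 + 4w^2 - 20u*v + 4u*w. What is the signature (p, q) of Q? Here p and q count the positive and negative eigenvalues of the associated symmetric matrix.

(3, 0)

Write A = [[22, -10, 2], [-10, 5, 0], [2, 0, 4]].
Applying the same elementary operations to the rows and columns of A produces a congruent diagonal matrix with entries 22, 5/11, 2.
That gives 3 positive pivots.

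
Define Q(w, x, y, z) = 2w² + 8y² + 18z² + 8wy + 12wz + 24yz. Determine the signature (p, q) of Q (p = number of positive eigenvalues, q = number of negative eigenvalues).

The associated matrix is A = [[2, 0, 4, 6], [0, 0, 0, 0], [4, 0, 8, 12], [6, 0, 12, 18]].
Applying the same elementary operations to the rows and columns of A produces a congruent diagonal matrix with entries 2, 0, 0, 0.
That gives 1 positive, 3 zero pivots.

(1, 0)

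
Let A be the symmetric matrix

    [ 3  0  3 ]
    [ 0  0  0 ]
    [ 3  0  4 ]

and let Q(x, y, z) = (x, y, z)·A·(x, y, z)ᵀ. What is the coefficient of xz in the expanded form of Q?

The coefficient of xz is A[1,3] + A[3,1] = 2·3 = 6.

6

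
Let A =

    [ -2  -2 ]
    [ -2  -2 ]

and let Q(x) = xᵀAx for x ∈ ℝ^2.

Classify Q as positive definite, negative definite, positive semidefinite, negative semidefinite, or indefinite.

negative semidefinite

For the 2×2 matrix [[-2, -2], [-2, -2]]: det = -2·-2 − (-2)² = 0, trace = -4.
det = 0 so one eigenvalue is zero; the form is semidefinite with the sign of the trace.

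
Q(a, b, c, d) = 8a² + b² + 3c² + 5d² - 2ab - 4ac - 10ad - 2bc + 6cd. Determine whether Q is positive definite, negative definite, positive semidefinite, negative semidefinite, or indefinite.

positive definite

The symmetric matrix of Q is A = [[8, -1, -2, -5], [-1, 1, -1, 0], [-2, -1, 3, 3], [-5, 0, 3, 5]].
Leading principal minors: Δ_1 = 8, Δ_2 = 7, Δ_3 = 5, Δ_4 = 2.
All leading principal minors are positive, so by Sylvester's criterion Q is positive definite.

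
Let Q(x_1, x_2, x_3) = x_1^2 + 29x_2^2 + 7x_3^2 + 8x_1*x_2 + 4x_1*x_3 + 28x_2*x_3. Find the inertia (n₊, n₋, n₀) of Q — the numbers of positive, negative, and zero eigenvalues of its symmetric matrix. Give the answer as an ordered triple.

(3, 0, 0)

Write A = [[1, 4, 2], [4, 29, 14], [2, 14, 7]].
An LDLᵀ factorisation of A has diagonal entries 1, 13, 3/13.
Counting signs: 3 positive.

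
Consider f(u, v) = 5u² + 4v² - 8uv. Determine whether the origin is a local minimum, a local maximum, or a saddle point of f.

The Hessian at the origin is H = [[10, -8], [-8, 8]].
det H = 10·8 − (-8)² = 16 > 0 and H[1,1] = 10 > 0, so H is positive definite.
Therefore the origin is a local minimum.

local minimum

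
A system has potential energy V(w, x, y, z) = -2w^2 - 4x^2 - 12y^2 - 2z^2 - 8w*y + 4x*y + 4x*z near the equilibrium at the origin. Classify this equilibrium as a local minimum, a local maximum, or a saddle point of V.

local maximum

The Hessian at the origin is H = [[-4, 0, -8, 0], [0, -8, 4, 4], [-8, 4, -24, 0], [0, 4, 0, -4]].
Symmetric row and column elimination reduces H to a congruent diagonal form with pivots -4, -8, -6, -4/3.
Counting signs: 4 negative.
H is negative definite, so the origin is a strict local maximum.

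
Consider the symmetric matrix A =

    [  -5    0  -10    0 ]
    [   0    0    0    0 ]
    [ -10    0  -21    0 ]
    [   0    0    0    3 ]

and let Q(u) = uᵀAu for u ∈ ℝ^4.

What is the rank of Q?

Symmetric row and column elimination reduces A to a congruent diagonal form with pivots -5, 0, -1, 3.
That gives 1 positive, 2 negative, 1 zero pivots.
The rank is the number of nonzero pivots: 3.

3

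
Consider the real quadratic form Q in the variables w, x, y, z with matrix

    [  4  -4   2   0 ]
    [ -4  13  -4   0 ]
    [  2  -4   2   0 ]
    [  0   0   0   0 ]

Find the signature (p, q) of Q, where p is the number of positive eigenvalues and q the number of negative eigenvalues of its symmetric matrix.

(3, 0)

Congruent diagonalization of A (simultaneous row and column reduction) yields pivots 4, 9, 5/9, 0.
Counting signs: 3 positive, 1 zero.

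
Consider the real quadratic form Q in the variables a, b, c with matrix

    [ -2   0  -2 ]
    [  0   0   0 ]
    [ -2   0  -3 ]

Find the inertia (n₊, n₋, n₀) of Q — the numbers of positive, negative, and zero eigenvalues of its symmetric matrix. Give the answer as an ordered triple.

(0, 2, 1)

Row-reducing A symmetrically gives the diagonal entries -2, 0, -1.
Counting signs: 2 negative, 1 zero.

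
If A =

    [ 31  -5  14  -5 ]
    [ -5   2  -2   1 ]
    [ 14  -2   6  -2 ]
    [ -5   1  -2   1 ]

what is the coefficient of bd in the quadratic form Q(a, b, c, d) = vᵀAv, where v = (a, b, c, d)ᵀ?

The coefficient of bd is A[2,4] + A[4,2] = 2·1 = 2.

2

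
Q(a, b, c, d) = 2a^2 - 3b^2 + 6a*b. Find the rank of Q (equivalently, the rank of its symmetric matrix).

2

Write A = [[2, 3, 0, 0], [3, -3, 0, 0], [0, 0, 0, 0], [0, 0, 0, 0]].
Congruent diagonalization of A (simultaneous row and column reduction) yields pivots 2, -15/2, 0, 0.
That gives 1 positive, 1 negative, 2 zero pivots.
The rank is the number of nonzero pivots: 2.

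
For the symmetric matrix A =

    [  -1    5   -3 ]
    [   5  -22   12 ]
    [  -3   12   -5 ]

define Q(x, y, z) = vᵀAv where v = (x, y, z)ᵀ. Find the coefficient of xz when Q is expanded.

-6

The coefficient of xz is A[1,3] + A[3,1] = 2·(-3) = -6.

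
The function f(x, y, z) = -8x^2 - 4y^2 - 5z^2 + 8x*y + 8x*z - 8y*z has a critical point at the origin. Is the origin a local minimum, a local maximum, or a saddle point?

The Hessian at the origin is H = [[-16, 8, 8], [8, -8, -8], [8, -8, -10]].
Applying the same elementary operations to the rows and columns of H produces a congruent diagonal matrix with entries -16, -4, -2.
That gives 3 negative pivots.
H is negative definite, so the origin is a strict local maximum.

local maximum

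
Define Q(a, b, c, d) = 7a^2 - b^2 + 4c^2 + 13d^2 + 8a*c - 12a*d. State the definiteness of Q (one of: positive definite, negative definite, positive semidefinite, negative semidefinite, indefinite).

indefinite

Write A = [[7, 0, 4, -6], [0, -1, 0, 0], [4, 0, 4, 0], [-6, 0, 0, 13]].
Applying the same elementary operations to the rows and columns of A produces a congruent diagonal matrix with entries 7, -1, 12/7, 1.
So there are 3 positive, 1 negative pivots.
Hence Q is indefinite.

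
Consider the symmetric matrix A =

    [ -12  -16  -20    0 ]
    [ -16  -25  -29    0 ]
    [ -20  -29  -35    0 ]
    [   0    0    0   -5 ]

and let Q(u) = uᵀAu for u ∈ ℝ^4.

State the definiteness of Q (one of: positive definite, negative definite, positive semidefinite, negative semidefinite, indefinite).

negative definite

Leading principal minors: Δ_1 = -12, Δ_2 = 44, Δ_3 = -8, Δ_4 = 40.
The signs alternate starting with Δ_1 < 0, so by Sylvester's criterion Q is negative definite.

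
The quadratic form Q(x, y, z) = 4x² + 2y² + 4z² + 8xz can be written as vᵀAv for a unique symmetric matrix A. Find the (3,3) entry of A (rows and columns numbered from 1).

The coefficient of z² in Q is 4, and that is exactly A[3,3].

4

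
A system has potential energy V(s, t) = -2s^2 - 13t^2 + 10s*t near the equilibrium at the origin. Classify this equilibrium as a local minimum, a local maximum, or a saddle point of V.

The Hessian at the origin is H = [[-4, 10], [10, -26]].
det H = -4·-26 − (10)² = 4 > 0 and H[1,1] = -4 < 0, so H is negative definite.
Therefore the origin is a local maximum.

local maximum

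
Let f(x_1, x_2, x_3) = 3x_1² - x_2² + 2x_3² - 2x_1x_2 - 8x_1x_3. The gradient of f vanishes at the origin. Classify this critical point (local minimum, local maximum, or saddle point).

The Hessian at the origin is H = [[6, -2, -8], [-2, -2, 0], [-8, 0, 4]].
Congruent diagonalization of H (simultaneous row and column reduction) yields pivots 6, -8/3, -4.
That gives 1 positive, 2 negative pivots.
H is indefinite, so the origin is a saddle point.

saddle point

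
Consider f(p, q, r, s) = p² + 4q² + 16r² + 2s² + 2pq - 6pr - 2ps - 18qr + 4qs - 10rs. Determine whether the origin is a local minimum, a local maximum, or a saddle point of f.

saddle point

The Hessian at the origin is H = [[2, 2, -6, -2], [2, 8, -18, 4], [-6, -18, 32, -10], [-2, 4, -10, 4]].
Congruent diagonalization of H (simultaneous row and column reduction) yields pivots 2, 6, -10, -12/5.
That gives 2 positive, 2 negative pivots.
H is indefinite, so the origin is a saddle point.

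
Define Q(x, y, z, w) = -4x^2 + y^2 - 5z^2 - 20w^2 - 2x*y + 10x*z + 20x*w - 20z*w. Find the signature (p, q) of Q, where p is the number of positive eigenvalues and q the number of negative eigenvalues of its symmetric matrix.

The associated matrix is A = [[-4, -1, 5, 10], [-1, 1, 0, 0], [5, 0, -5, -10], [10, 0, -10, -20]].
Congruent diagonalization of A (simultaneous row and column reduction) yields pivots -4, 5/4, 0, 0.
So there are 1 positive, 1 negative, 2 zero pivots.

(1, 1)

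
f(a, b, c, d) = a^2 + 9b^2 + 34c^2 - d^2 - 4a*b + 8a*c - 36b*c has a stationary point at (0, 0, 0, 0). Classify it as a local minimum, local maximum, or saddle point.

The Hessian at the origin is H = [[2, -4, 8, 0], [-4, 18, -36, 0], [8, -36, 68, 0], [0, 0, 0, -2]].
Congruent diagonalization of H (simultaneous row and column reduction) yields pivots 2, 10, -4, -2.
Counting signs: 2 positive, 2 negative.
H is indefinite, so the origin is a saddle point.

saddle point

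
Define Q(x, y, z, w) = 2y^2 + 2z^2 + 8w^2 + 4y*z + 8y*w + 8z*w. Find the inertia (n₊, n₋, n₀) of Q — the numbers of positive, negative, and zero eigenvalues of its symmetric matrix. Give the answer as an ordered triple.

(1, 0, 3)

The associated matrix is A = [[0, 0, 0, 0], [0, 2, 2, 4], [0, 2, 2, 4], [0, 4, 4, 8]].
Congruent diagonalization of A (simultaneous row and column reduction) yields pivots 0, 2, 0, 0.
That gives 1 positive, 3 zero pivots.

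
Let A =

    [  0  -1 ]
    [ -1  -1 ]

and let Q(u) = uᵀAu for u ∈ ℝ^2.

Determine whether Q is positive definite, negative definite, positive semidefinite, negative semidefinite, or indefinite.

For the 2×2 matrix [[0, -1], [-1, -1]]: det = 0·-1 − (-1)² = -1, trace = -1.
det < 0 so the eigenvalues have opposite signs; the form is indefinite.

indefinite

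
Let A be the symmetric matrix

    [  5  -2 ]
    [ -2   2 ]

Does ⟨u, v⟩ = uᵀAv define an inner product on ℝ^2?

yes

For the 2×2 matrix [[5, -2], [-2, 2]]: det = 5·2 − (-2)² = 6, trace = 7.
det > 0 so both eigenvalues share the sign of the trace; trace = 7 > 0 ⇒ both positive.
⟨·,·⟩ is an inner product exactly when A is positive definite.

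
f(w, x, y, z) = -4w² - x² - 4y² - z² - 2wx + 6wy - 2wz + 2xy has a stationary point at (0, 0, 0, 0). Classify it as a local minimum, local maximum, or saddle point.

The Hessian at the origin is H = [[-8, -2, 6, -2], [-2, -2, 2, 0], [6, 2, -8, 0], [-2, 0, 0, -2]].
Symmetric row and column elimination reduces H to a congruent diagonal form with pivots -8, -3/2, -10/3, -4/5.
So there are 4 negative pivots.
H is negative definite, so the origin is a strict local maximum.

local maximum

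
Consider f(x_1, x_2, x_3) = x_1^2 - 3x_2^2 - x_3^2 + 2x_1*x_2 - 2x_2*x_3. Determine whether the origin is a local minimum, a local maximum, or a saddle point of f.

The Hessian at the origin is H = [[2, 2, 0], [2, -6, -2], [0, -2, -2]].
Applying the same elementary operations to the rows and columns of H produces a congruent diagonal matrix with entries 2, -8, -3/2.
So there are 1 positive, 2 negative pivots.
H is indefinite, so the origin is a saddle point.

saddle point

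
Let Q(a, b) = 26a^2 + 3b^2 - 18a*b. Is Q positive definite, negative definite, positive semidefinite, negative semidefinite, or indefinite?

Write A = [[26, -9], [-9, 3]].
Symmetric row and column elimination reduces A to a congruent diagonal form with pivots 26, -3/26.
That gives 1 positive, 1 negative pivots.
Hence Q is indefinite.

indefinite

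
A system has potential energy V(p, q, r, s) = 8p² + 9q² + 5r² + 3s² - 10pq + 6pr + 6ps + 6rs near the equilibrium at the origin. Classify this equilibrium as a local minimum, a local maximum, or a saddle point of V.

local minimum

The Hessian at the origin is H = [[16, -10, 6, 6], [-10, 18, 0, 0], [6, 0, 10, 6], [6, 0, 6, 6]].
Row-reducing H symmetrically gives the diagonal entries 16, 47/4, 308/47, 120/77.
Counting signs: 4 positive.
H is positive definite, so the origin is a strict local minimum.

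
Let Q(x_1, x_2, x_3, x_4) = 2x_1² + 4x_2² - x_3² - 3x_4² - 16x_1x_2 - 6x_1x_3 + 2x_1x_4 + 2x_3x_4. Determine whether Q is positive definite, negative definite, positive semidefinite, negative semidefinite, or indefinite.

The symmetric matrix is A = [[2, -8, -3, 1], [-8, 4, 0, 0], [-3, 0, -1, 1], [1, 0, 1, -3]].
An LDLᵀ factorisation of A has diagonal entries 2, -28, -5/14, -6/5.
Counting signs: 1 positive, 3 negative.
Hence Q is indefinite.

indefinite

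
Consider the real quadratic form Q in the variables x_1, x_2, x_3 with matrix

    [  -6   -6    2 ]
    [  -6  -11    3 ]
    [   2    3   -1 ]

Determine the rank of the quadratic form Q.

Row-reducing A symmetrically gives the diagonal entries -6, -5, -2/15.
Counting signs: 3 negative.
The rank is the number of nonzero pivots: 3.

3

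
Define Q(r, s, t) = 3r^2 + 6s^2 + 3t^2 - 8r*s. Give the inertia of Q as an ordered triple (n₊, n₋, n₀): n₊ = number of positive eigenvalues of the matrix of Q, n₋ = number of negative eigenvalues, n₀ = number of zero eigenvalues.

(3, 0, 0)

Write A = [[3, -4, 0], [-4, 6, 0], [0, 0, 3]].
Congruent diagonalization of A (simultaneous row and column reduction) yields pivots 3, 2/3, 3.
Counting signs: 3 positive.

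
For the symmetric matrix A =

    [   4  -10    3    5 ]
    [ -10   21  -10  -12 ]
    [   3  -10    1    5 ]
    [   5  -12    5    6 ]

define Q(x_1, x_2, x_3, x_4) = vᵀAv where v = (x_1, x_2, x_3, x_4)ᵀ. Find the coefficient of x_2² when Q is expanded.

The coefficient of x_2² is the diagonal entry A[2,2] = 21.

21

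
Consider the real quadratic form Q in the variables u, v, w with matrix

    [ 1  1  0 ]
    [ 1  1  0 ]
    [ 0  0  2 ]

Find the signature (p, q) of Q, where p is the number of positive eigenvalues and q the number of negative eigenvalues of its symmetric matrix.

(2, 0)

Congruent diagonalization of A (simultaneous row and column reduction) yields pivots 1, 0, 2.
So there are 2 positive, 1 zero pivots.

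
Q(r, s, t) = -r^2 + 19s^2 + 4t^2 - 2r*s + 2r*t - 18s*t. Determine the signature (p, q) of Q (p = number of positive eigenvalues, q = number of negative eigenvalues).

(1, 1)

Write A = [[-1, -1, 1], [-1, 19, -9], [1, -9, 4]].
Row-reducing A symmetrically gives the diagonal entries -1, 20, 0.
That gives 1 positive, 1 negative, 1 zero pivots.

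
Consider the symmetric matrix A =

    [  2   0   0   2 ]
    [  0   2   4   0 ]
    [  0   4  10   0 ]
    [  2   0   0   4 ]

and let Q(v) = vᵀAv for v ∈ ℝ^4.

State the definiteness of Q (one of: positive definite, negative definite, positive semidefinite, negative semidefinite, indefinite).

Leading principal minors: Δ_1 = 2, Δ_2 = 4, Δ_3 = 8, Δ_4 = 16.
All leading principal minors are positive, so by Sylvester's criterion Q is positive definite.

positive definite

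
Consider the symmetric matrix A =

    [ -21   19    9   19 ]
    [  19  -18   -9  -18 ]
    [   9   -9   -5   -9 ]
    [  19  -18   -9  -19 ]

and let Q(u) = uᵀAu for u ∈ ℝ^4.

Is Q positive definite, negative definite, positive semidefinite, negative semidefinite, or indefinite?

negative definite

An LDLᵀ factorisation of A has diagonal entries -21, -17/21, -4/17, -1.
Counting signs: 4 negative.
Hence Q is negative definite.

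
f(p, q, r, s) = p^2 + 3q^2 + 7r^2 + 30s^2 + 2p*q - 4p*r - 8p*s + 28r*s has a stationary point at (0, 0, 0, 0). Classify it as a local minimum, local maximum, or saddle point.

The Hessian at the origin is H = [[2, 2, -4, -8], [2, 6, 0, 0], [-4, 0, 14, 28], [-8, 0, 28, 60]].
Congruent diagonalization of H (simultaneous row and column reduction) yields pivots 2, 4, 2, 4.
That gives 4 positive pivots.
H is positive definite, so the origin is a strict local minimum.

local minimum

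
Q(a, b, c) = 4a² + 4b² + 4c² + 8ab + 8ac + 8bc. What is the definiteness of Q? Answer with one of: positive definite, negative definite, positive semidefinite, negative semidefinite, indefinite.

positive semidefinite

Write A = [[4, 4, 4], [4, 4, 4], [4, 4, 4]].
Symmetric row and column elimination reduces A to a congruent diagonal form with pivots 4, 0, 0.
That gives 1 positive, 2 zero pivots.
Hence Q is positive semidefinite.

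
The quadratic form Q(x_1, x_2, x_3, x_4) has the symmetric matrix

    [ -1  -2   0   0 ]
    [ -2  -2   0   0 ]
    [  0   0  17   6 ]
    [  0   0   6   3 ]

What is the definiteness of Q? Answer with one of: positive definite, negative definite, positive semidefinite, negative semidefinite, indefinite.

Applying the same elementary operations to the rows and columns of A produces a congruent diagonal matrix with entries -1, 2, 17, 15/17.
That gives 3 positive, 1 negative pivots.
Hence Q is indefinite.

indefinite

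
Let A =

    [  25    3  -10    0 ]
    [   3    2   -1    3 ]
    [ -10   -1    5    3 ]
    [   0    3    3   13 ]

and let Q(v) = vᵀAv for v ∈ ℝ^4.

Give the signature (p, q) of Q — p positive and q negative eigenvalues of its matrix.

Congruent diagonalization of A (simultaneous row and column reduction) yields pivots 25, 41/25, 40/41, 2/5.
So there are 4 positive pivots.

(4, 0)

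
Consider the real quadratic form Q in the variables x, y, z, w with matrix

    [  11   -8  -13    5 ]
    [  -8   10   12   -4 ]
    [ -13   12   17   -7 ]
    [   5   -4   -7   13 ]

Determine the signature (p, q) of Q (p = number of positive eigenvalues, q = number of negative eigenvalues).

(4, 0)

Row-reducing A symmetrically gives the diagonal entries 11, 46/11, 2/23, 2.
So there are 4 positive pivots.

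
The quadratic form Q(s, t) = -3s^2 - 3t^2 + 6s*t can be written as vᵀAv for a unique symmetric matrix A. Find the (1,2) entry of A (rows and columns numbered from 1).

3

The coefficient of s·t in Q is 6. For a symmetric A this equals A[1,2] + A[2,1] = 2·A[1,2].
So A[1,2] = 6/2 = 3.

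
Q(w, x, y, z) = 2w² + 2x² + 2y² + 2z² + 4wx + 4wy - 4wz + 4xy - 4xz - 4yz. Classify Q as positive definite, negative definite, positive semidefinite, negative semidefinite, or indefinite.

positive semidefinite

The associated matrix is A = [[2, 2, 2, -2], [2, 2, 2, -2], [2, 2, 2, -2], [-2, -2, -2, 2]].
Congruent diagonalization of A (simultaneous row and column reduction) yields pivots 2, 0, 0, 0.
That gives 1 positive, 3 zero pivots.
Hence Q is positive semidefinite.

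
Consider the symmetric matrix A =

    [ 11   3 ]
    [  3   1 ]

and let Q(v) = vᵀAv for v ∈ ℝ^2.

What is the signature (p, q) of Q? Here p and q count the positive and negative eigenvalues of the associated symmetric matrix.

(2, 0)

Congruent diagonalization of A (simultaneous row and column reduction) yields pivots 11, 2/11.
Counting signs: 2 positive.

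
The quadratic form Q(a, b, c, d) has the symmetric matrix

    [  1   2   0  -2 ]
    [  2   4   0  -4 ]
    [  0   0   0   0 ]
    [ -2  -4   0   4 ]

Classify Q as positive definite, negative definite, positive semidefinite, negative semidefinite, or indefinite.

positive semidefinite

Congruent diagonalization of A (simultaneous row and column reduction) yields pivots 1, 0, 0, 0.
So there are 1 positive, 3 zero pivots.
Hence Q is positive semidefinite.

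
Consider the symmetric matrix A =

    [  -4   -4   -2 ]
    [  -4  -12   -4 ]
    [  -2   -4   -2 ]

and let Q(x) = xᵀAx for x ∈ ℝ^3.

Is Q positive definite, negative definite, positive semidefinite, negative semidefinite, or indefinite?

negative definite

Congruent diagonalization of A (simultaneous row and column reduction) yields pivots -4, -8, -1/2.
So there are 3 negative pivots.
Hence Q is negative definite.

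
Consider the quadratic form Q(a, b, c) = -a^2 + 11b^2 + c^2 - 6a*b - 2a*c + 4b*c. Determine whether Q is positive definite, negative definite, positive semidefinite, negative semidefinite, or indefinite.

indefinite

Write A = [[-1, -3, -1], [-3, 11, 2], [-1, 2, 1]].
Symmetric row and column elimination reduces A to a congruent diagonal form with pivots -1, 20, 3/4.
That gives 2 positive, 1 negative pivots.
Hence Q is indefinite.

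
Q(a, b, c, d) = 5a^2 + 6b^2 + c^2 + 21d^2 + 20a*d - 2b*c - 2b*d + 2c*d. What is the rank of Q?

The associated matrix is A = [[5, 0, 0, 10], [0, 6, -1, -1], [0, -1, 1, 1], [10, -1, 1, 21]].
Applying the same elementary operations to the rows and columns of A produces a congruent diagonal matrix with entries 5, 6, 5/6, 0.
Counting signs: 3 positive, 1 zero.
The rank is the number of nonzero pivots: 3.

3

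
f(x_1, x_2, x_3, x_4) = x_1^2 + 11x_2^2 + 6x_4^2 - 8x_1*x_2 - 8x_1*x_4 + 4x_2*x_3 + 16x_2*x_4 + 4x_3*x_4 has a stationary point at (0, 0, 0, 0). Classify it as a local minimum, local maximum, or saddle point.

The Hessian at the origin is H = [[2, -8, 0, -8], [-8, 22, 4, 16], [0, 4, 0, 4], [-8, 16, 4, 12]].
An LDLᵀ factorisation of H has diagonal entries 2, -10, 8/5, 2.
Counting signs: 3 positive, 1 negative.
H is indefinite, so the origin is a saddle point.

saddle point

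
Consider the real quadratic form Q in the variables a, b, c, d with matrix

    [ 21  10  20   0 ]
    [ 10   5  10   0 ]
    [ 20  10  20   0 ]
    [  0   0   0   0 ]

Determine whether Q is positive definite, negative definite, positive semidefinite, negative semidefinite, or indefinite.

Row-reducing A symmetrically gives the diagonal entries 21, 5/21, 0, 0.
So there are 2 positive, 2 zero pivots.
Hence Q is positive semidefinite.

positive semidefinite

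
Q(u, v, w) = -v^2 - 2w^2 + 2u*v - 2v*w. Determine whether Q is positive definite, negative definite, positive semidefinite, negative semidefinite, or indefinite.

The symmetric matrix is A = [[0, 1, 0], [1, -1, -1], [0, -1, -2]].
A is congruent to a diagonal matrix with 1 positive, 2 negative and 0 zero entries, so Q is indefinite.

indefinite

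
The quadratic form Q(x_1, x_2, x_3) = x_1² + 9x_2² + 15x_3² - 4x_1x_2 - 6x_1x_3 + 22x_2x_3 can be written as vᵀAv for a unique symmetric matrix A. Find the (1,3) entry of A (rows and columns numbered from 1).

-3

The coefficient of x_1·x_3 in Q is -6. For a symmetric A this equals A[1,3] + A[3,1] = 2·A[1,3].
So A[1,3] = -6/2 = -3.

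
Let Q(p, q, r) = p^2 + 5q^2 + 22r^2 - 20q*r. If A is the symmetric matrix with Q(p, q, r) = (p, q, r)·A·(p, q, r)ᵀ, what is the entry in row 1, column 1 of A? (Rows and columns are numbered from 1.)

The coefficient of p^2 in Q is 1, and that is exactly A[1,1].

1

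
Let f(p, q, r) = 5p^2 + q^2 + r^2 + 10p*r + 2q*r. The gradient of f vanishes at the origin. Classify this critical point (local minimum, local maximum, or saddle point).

saddle point

The Hessian at the origin is H = [[10, 0, 10], [0, 2, 2], [10, 2, 2]].
Applying the same elementary operations to the rows and columns of H produces a congruent diagonal matrix with entries 10, 2, -10.
So there are 2 positive, 1 negative pivots.
H is indefinite, so the origin is a saddle point.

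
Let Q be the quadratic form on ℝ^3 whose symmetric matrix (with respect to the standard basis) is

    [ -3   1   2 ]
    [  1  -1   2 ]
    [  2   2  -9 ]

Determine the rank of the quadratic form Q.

Congruent diagonalization of A (simultaneous row and column reduction) yields pivots -3, -2/3, 3.
That gives 1 positive, 2 negative pivots.
The rank is the number of nonzero pivots: 3.

3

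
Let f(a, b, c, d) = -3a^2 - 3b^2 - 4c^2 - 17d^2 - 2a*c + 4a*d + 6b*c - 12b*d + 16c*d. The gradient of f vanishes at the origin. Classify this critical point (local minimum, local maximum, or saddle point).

local maximum

The Hessian at the origin is H = [[-6, 0, -2, 4], [0, -6, 6, -12], [-2, 6, -8, 16], [4, -12, 16, -34]].
An LDLᵀ factorisation of H has diagonal entries -6, -6, -4/3, -2.
Counting signs: 4 negative.
H is negative definite, so the origin is a strict local maximum.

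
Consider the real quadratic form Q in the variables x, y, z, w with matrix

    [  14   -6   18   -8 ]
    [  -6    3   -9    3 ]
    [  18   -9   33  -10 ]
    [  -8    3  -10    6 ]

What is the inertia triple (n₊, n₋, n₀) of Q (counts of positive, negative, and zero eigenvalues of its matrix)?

Row-reducing A symmetrically gives the diagonal entries 14, 3/7, 6, 5/6.
That gives 4 positive pivots.

(4, 0, 0)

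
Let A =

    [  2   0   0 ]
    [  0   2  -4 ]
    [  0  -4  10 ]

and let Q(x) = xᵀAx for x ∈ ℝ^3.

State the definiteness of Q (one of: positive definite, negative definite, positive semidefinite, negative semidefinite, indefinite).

positive definite

An LDLᵀ factorisation of A has diagonal entries 2, 2, 2.
So there are 3 positive pivots.
Hence Q is positive definite.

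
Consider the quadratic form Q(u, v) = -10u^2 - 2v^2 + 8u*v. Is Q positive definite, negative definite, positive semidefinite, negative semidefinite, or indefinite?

negative definite

The symmetric matrix of Q is [[-10, 4], [4, -2]].
For the 2×2 matrix [[-10, 4], [4, -2]]: det = -10·-2 − (4)² = 4, trace = -12.
det > 0 so both eigenvalues share the sign of the trace; trace = -12 < 0 ⇒ both negative.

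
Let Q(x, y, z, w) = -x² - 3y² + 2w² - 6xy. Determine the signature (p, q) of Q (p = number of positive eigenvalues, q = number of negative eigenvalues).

The symmetric matrix is A = [[-1, -3, 0, 0], [-3, -3, 0, 0], [0, 0, 0, 0], [0, 0, 0, 2]].
Congruent diagonalization of A (simultaneous row and column reduction) yields pivots -1, 6, 0, 2.
Counting signs: 2 positive, 1 negative, 1 zero.

(2, 1)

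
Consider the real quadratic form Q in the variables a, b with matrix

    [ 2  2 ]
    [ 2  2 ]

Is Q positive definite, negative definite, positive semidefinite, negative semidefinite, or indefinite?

positive semidefinite

For the 2×2 matrix [[2, 2], [2, 2]]: det = 2·2 − (2)² = 0, trace = 4.
det = 0 so one eigenvalue is zero; the form is semidefinite with the sign of the trace.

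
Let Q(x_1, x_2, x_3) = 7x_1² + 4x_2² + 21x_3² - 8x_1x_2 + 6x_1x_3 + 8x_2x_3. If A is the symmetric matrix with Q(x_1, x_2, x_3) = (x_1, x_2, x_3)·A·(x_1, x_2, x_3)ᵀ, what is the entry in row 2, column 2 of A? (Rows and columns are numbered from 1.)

The coefficient of x_2² in Q is 4, and that is exactly A[2,2].

4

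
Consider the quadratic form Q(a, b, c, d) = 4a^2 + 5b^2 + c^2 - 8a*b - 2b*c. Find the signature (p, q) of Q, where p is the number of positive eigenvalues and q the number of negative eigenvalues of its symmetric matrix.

(2, 0)

The associated matrix is A = [[4, -4, 0, 0], [-4, 5, -1, 0], [0, -1, 1, 0], [0, 0, 0, 0]].
Row-reducing A symmetrically gives the diagonal entries 4, 1, 0, 0.
That gives 2 positive, 2 zero pivots.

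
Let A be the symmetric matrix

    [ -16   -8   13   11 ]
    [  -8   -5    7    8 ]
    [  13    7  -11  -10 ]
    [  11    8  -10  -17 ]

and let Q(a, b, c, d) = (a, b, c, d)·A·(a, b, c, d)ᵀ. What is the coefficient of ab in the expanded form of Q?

The coefficient of ab is A[1,2] + A[2,1] = 2·(-8) = -16.

-16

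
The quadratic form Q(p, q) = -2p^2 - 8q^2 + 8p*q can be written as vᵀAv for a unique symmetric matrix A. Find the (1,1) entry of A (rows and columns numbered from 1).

The coefficient of p^2 in Q is -2, and that is exactly A[1,1].

-2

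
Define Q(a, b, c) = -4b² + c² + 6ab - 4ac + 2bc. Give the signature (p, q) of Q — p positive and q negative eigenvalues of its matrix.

(2, 1)

The symmetric matrix is A = [[0, 3, -2], [3, -4, 1], [-2, 1, 1]].
By Sylvester's law of inertia any congruent diagonalization of A has 2 positive, 1 negative and 0 zero entries.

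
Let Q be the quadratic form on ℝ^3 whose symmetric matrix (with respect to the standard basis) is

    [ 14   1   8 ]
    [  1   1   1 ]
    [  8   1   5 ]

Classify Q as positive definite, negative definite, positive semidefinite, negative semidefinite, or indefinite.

Row-reducing A symmetrically gives the diagonal entries 14, 13/14, 3/13.
So there are 3 positive pivots.
Hence Q is positive definite.

positive definite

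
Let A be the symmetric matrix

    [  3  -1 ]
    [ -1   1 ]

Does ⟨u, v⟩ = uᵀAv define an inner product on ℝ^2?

yes

Symmetric row and column elimination reduces A to a congruent diagonal form with pivots 3, 2/3.
Counting signs: 2 positive.
Hence Q is positive definite.
⟨·,·⟩ is an inner product exactly when A is positive definite.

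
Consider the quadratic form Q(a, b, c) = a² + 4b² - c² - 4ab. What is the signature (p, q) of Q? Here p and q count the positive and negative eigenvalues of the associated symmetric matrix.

(1, 1)

The associated matrix is A = [[1, -2, 0], [-2, 4, 0], [0, 0, -1]].
Applying the same elementary operations to the rows and columns of A produces a congruent diagonal matrix with entries 1, 0, -1.
That gives 1 positive, 1 negative, 1 zero pivots.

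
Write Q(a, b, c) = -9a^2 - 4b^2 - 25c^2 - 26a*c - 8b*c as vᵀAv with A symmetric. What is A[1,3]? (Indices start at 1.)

-13

The coefficient of a·c in Q is -26. For a symmetric A this equals A[1,3] + A[3,1] = 2·A[1,3].
So A[1,3] = -26/2 = -13.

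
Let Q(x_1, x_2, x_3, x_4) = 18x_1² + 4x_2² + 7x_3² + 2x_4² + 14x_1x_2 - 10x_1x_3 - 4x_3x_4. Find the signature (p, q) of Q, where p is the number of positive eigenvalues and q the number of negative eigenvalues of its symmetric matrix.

(4, 0)

The associated matrix is A = [[18, 7, -5, 0], [7, 4, 0, 0], [-5, 0, 7, -2], [0, 0, -2, 2]].
An LDLᵀ factorisation of A has diagonal entries 18, 23/18, 61/23, 30/61.
So there are 4 positive pivots.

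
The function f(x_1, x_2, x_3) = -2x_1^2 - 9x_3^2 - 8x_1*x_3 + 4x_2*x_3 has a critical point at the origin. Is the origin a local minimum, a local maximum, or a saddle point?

The Hessian at the origin is H = [[-4, 0, -8], [0, 0, 4], [-8, 4, -18]].
H is indefinite, so the origin is a saddle point.

saddle point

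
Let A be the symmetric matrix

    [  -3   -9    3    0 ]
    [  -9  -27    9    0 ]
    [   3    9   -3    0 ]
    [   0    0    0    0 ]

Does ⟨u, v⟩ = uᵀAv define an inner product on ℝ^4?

Congruent diagonalization of A (simultaneous row and column reduction) yields pivots -3, 0, 0, 0.
Counting signs: 1 negative, 3 zero.
Hence Q is negative semidefinite.
⟨·,·⟩ is an inner product exactly when A is positive definite.

no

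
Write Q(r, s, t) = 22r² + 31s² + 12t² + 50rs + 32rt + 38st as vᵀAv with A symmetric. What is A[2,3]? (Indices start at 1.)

The coefficient of s·t in Q is 38. For a symmetric A this equals A[2,3] + A[3,2] = 2·A[2,3].
So A[2,3] = 38/2 = 19.

19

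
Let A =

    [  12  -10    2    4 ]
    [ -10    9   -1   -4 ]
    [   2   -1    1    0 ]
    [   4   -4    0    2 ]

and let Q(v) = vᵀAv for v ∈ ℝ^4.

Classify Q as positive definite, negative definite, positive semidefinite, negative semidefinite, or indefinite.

positive semidefinite

Row-reducing A symmetrically gives the diagonal entries 12, 2/3, 0, 0.
Counting signs: 2 positive, 2 zero.
Hence Q is positive semidefinite.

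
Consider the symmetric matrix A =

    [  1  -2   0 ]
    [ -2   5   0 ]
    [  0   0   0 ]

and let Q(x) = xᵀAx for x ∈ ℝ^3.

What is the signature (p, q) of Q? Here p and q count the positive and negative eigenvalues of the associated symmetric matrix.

Symmetric row and column elimination reduces A to a congruent diagonal form with pivots 1, 1, 0.
Counting signs: 2 positive, 1 zero.

(2, 0)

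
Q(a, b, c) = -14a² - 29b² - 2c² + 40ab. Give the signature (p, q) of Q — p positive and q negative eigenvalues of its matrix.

The symmetric matrix is A = [[-14, 20, 0], [20, -29, 0], [0, 0, -2]].
Applying the same elementary operations to the rows and columns of A produces a congruent diagonal matrix with entries -14, -3/7, -2.
That gives 3 negative pivots.

(0, 3)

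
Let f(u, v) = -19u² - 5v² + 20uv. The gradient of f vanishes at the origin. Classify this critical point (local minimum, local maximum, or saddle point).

The Hessian at the origin is H = [[-38, 20], [20, -10]].
det H = -38·-10 − (20)² = -20 < 0, so H is indefinite.
Therefore the origin is a saddle point.

saddle point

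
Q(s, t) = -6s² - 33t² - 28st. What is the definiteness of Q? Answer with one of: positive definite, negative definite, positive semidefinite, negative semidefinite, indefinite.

The symmetric matrix of Q is [[-6, -14], [-14, -33]].
For the 2×2 matrix [[-6, -14], [-14, -33]]: det = -6·-33 − (-14)² = 2, trace = -39.
det > 0 so both eigenvalues share the sign of the trace; trace = -39 < 0 ⇒ both negative.

negative definite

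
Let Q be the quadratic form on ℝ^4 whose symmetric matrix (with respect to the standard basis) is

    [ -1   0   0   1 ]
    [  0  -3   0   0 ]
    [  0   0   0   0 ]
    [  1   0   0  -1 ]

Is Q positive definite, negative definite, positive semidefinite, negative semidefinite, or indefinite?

negative semidefinite

Symmetric row and column elimination reduces A to a congruent diagonal form with pivots -1, -3, 0, 0.
So there are 2 negative, 2 zero pivots.
Hence Q is negative semidefinite.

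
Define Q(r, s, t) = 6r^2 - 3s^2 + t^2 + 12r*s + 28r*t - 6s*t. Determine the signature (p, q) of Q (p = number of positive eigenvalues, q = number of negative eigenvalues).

(2, 1)

The associated matrix is A = [[6, 6, 14], [6, -3, -3], [14, -3, 1]].
Row-reducing A symmetrically gives the diagonal entries 6, -9, 4/9.
So there are 2 positive, 1 negative pivots.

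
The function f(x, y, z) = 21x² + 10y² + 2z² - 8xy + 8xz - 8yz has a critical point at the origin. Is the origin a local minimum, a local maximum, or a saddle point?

local minimum

The Hessian at the origin is H = [[42, -8, 8], [-8, 20, -8], [8, -8, 4]].
Row-reducing H symmetrically gives the diagonal entries 42, 388/21, 20/97.
So there are 3 positive pivots.
H is positive definite, so the origin is a strict local minimum.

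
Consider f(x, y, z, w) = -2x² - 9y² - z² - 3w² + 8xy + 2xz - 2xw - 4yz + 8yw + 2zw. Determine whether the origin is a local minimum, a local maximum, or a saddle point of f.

The Hessian at the origin is H = [[-4, 8, 2, -2], [8, -18, -4, 8], [2, -4, -2, 2], [-2, 8, 2, -6]].
Applying the same elementary operations to the rows and columns of H produces a congruent diagonal matrix with entries -4, -2, -1, 4.
Counting signs: 1 positive, 3 negative.
H is indefinite, so the origin is a saddle point.

saddle point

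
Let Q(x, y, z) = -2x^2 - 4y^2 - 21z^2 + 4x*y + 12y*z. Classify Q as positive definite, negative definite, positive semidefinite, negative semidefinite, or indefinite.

negative definite

Write A = [[-2, 2, 0], [2, -4, 6], [0, 6, -21]].
Applying the same elementary operations to the rows and columns of A produces a congruent diagonal matrix with entries -2, -2, -3.
Counting signs: 3 negative.
Hence Q is negative definite.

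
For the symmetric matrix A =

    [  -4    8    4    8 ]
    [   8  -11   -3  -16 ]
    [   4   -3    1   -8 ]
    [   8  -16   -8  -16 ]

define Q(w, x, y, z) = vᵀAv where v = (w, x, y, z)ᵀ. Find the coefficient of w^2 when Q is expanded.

-4

The coefficient of w^2 is the diagonal entry A[1,1] = -4.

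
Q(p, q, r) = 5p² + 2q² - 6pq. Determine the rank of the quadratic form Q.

2

Write A = [[5, -3, 0], [-3, 2, 0], [0, 0, 0]].
Row-reducing A symmetrically gives the diagonal entries 5, 1/5, 0.
So there are 2 positive, 1 zero pivots.
The rank is the number of nonzero pivots: 2.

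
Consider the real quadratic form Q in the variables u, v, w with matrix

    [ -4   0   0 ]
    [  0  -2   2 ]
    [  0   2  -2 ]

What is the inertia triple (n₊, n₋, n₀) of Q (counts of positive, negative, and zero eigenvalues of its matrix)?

Symmetric row and column elimination reduces A to a congruent diagonal form with pivots -4, -2, 0.
So there are 2 negative, 1 zero pivots.

(0, 2, 1)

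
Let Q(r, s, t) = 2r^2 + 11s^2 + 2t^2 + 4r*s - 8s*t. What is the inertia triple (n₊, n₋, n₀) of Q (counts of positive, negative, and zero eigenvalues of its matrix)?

(3, 0, 0)

The associated matrix is A = [[2, 2, 0], [2, 11, -4], [0, -4, 2]].
Applying the same elementary operations to the rows and columns of A produces a congruent diagonal matrix with entries 2, 9, 2/9.
Counting signs: 3 positive.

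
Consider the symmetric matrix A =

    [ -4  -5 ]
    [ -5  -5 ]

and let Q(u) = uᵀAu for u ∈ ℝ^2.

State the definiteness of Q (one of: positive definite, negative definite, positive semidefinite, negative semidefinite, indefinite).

indefinite

An LDLᵀ factorisation of A has diagonal entries -4, 5/4.
So there are 1 positive, 1 negative pivots.
Hence Q is indefinite.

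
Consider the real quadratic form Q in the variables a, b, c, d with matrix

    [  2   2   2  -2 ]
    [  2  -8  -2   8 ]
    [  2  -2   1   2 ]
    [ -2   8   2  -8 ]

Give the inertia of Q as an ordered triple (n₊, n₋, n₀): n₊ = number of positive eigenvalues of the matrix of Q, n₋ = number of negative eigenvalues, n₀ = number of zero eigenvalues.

(2, 1, 1)

Congruent diagonalization of A (simultaneous row and column reduction) yields pivots 2, -10, 3/5, 0.
So there are 2 positive, 1 negative, 1 zero pivots.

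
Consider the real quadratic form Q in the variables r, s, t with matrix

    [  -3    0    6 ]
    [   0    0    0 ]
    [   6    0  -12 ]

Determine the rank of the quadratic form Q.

1

Row-reducing A symmetrically gives the diagonal entries -3, 0, 0.
That gives 1 negative, 2 zero pivots.
The rank is the number of nonzero pivots: 1.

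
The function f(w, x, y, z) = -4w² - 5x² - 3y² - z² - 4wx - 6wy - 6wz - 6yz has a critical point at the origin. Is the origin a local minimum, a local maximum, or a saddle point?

The Hessian at the origin is H = [[-8, -4, -6, -6], [-4, -10, 0, 0], [-6, 0, -6, -6], [-6, 0, -6, -2]].
Symmetric row and column elimination reduces H to a congruent diagonal form with pivots -8, -8, -3/8, 4.
So there are 1 positive, 3 negative pivots.
H is indefinite, so the origin is a saddle point.

saddle point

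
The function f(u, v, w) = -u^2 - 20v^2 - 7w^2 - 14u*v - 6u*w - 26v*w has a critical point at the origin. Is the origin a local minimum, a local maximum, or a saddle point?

saddle point

The Hessian at the origin is H = [[-2, -14, -6], [-14, -40, -26], [-6, -26, -14]].
Symmetric row and column elimination reduces H to a congruent diagonal form with pivots -2, 58, -12/29.
Counting signs: 1 positive, 2 negative.
H is indefinite, so the origin is a saddle point.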